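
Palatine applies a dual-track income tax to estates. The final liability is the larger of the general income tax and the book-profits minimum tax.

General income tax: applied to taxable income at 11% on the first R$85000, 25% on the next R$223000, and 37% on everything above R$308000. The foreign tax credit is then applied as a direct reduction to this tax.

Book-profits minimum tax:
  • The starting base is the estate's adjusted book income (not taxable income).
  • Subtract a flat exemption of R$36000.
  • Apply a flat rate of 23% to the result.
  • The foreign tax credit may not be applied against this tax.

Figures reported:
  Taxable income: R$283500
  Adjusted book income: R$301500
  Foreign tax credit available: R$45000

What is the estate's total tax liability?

R$61065

Book-profits minimum tax:
  Base (adjusted book income): R$301500
  Less exemption R$36000 → base R$265500
  R$265500 × 23% = R$61065

General income tax:
  R$85000 × 11% = R$9350
  R$198500 × 25% = R$49625
  → R$58975
  Less foreign tax credit R$45000 → R$13975

R$61065 > R$13975, so the book-profits minimum tax is the binding amount.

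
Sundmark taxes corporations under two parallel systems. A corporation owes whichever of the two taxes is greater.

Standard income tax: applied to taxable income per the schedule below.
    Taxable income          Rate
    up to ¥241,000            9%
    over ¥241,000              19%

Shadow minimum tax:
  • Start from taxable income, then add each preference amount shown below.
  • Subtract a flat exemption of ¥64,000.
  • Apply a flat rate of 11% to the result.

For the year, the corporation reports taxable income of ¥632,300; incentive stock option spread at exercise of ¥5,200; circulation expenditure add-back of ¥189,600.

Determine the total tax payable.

Standard income tax:
  ¥241,000 × 9% = ¥21,690
  ¥391,300 × 19% = ¥74,347
  → ¥96,037

Shadow minimum tax:
  Adjusted income: ¥632,300 + ¥5,200 + ¥189,600 = ¥827,100
  Less exemption ¥64,000 → base ¥763,100
  ¥763,100 × 11% = ¥83,941

¥96,037 > ¥83,941, so the standard income tax governs.

¥96,037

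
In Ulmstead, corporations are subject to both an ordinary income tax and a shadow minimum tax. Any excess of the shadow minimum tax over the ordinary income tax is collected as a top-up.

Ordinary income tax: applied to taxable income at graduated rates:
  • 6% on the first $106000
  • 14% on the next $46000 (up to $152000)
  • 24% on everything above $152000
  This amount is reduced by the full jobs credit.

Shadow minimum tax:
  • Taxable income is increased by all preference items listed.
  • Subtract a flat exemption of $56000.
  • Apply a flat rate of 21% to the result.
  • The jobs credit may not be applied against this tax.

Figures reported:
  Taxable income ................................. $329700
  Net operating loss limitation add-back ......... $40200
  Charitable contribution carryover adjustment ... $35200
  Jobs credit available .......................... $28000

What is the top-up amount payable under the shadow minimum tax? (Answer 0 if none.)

Ordinary income tax:
  $106000 × 6% = $6360
  $46000 × 14% = $6440
  $177700 × 24% = $42648
  → $55448
  Less jobs credit $28000 → $27448

Shadow minimum tax:
  Adjusted income: $329700 + $40200 + $35200 = $405100
  Less exemption $56000 → base $349100
  $349100 × 21% = $73311

Excess of shadow minimum tax over ordinary income tax: $73311 − $27448 = $45863.

$45863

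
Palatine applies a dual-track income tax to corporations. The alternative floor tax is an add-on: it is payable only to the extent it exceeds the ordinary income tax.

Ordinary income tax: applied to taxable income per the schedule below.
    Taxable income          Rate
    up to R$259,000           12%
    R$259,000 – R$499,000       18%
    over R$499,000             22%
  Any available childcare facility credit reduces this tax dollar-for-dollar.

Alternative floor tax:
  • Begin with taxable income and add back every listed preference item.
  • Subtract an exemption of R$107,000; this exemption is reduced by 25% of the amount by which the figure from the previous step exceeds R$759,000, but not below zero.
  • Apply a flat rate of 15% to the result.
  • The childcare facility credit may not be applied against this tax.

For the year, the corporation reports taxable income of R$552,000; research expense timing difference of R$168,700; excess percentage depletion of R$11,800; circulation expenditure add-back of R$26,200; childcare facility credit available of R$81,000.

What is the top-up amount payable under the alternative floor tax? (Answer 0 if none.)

R$92,815

Alternative floor tax:
  Adjusted income: R$552,000 + R$168,700 + R$11,800 + R$26,200 = R$758,700
  Exemption: R$758,700 ≤ R$759,000, so full R$107,000 applies
  Base: R$758,700 − R$107,000 = R$651,700
  R$651,700 × 15% = R$97,755

Ordinary income tax:
  R$259,000 × 12% = R$31,080
  R$240,000 × 18% = R$43,200
  R$53,000 × 22% = R$11,660
  → R$85,940
  Less childcare facility credit R$81,000 → R$4,940

Excess of alternative floor tax over ordinary income tax: R$97,755 − R$4,940 = R$92,815.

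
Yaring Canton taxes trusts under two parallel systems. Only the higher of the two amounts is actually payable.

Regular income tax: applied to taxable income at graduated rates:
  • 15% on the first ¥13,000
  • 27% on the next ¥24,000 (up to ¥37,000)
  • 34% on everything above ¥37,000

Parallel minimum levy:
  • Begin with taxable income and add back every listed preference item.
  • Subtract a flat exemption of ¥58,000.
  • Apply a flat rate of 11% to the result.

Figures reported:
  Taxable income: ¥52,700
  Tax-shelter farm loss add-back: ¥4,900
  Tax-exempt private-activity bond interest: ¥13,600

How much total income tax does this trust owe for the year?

Regular income tax:
  ¥13,000 × 15% = ¥1,950
  ¥24,000 × 27% = ¥6,480
  ¥15,700 × 34% = ¥5,338
  → ¥13,768

Parallel minimum levy:
  Adjusted income: ¥52,700 + ¥4,900 + ¥13,600 = ¥71,200
  Less exemption ¥58,000 → base ¥13,200
  ¥13,200 × 11% = ¥1,452

¥13,768 > ¥1,452, so the regular income tax governs.

¥13,768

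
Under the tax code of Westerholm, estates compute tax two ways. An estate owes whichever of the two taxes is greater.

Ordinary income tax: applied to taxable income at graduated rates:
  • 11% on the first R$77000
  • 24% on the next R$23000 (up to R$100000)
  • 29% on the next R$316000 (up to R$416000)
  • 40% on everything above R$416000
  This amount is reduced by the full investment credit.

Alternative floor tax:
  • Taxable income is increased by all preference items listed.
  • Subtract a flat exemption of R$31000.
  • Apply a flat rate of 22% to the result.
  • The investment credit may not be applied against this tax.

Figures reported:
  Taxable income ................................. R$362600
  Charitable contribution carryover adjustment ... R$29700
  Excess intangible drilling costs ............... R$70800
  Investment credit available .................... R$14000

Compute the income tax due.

R$95062

Ordinary income tax:
  R$77000 × 11% = R$8470
  R$23000 × 24% = R$5520
  R$262600 × 29% = R$76154
  → R$90144
  Less investment credit R$14000 → R$76144

Alternative floor tax:
  Adjusted income: R$362600 + R$29700 + R$70800 = R$463100
  Less exemption R$31000 → base R$432100
  R$432100 × 22% = R$95062

R$95062 > R$76144, so the alternative floor tax is the binding amount.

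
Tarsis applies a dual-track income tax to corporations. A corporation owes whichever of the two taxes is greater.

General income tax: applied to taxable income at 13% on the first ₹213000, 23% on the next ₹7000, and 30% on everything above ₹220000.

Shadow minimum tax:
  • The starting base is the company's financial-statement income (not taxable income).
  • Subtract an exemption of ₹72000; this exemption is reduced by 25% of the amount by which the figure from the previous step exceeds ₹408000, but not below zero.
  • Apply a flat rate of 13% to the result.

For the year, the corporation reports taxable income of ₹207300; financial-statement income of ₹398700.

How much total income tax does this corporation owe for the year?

₹42471

Shadow minimum tax:
  Base (financial-statement income): ₹398700
  Exemption: ₹398700 ≤ ₹408000, so full ₹72000 applies
  Base: ₹398700 − ₹72000 = ₹326700
  ₹326700 × 13% = ₹42471

General income tax:
  ₹207300 × 13% = ₹26949

₹42471 > ₹26949, so the shadow minimum tax is the binding amount.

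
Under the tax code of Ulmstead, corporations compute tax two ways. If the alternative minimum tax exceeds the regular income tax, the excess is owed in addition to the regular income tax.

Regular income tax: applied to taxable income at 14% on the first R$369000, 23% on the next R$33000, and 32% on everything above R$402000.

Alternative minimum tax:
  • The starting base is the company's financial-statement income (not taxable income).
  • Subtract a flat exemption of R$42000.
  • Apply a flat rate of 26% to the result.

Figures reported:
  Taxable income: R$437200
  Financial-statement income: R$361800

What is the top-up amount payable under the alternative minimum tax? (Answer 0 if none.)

Regular income tax:
  R$369000 × 14% = R$51660
  R$33000 × 23% = R$7590
  R$35200 × 32% = R$11264
  → R$70514

Alternative minimum tax:
  Base (financial-statement income): R$361800
  Less exemption R$42000 → base R$319800
  R$319800 × 26% = R$83148

Excess of alternative minimum tax over regular income tax: R$83148 − R$70514 = R$12634.

R$12634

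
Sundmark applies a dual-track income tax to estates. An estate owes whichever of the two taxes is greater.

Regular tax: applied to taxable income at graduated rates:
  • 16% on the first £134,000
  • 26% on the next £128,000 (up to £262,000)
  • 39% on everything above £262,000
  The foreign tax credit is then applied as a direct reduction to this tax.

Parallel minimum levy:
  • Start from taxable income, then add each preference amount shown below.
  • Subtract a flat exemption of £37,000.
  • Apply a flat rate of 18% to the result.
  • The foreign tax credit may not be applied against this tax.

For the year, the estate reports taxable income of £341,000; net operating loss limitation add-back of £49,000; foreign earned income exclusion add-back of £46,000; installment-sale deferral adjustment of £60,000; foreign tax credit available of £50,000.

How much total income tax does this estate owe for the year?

Parallel minimum levy:
  Adjusted income: £341,000 + £49,000 + £46,000 + £60,000 = £496,000
  Less exemption £37,000 → base £459,000
  £459,000 × 18% = £82,620

Regular tax:
  £134,000 × 16% = £21,440
  £128,000 × 26% = £33,280
  £79,000 × 39% = £30,810
  → £85,530
  Less foreign tax credit £50,000 → £35,530

£82,620 > £35,530, so the parallel minimum levy is the binding amount.

£82,620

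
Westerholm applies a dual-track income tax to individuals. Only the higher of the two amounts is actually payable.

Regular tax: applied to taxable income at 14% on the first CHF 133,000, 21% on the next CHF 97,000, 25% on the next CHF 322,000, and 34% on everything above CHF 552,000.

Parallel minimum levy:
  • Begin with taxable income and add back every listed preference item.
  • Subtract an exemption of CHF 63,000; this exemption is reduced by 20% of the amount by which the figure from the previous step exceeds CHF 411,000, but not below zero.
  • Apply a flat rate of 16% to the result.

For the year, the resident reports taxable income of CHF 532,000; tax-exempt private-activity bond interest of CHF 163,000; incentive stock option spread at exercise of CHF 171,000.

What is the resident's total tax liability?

CHF 138,560

Regular tax:
  CHF 133,000 × 14% = CHF 18,620
  CHF 97,000 × 21% = CHF 20,370
  CHF 302,000 × 25% = CHF 75,500
  → CHF 114,490

Parallel minimum levy:
  Adjusted income: CHF 532,000 + CHF 163,000 + CHF 171,000 = CHF 866,000
  Exemption: 20% × (CHF 866,000 − CHF 411,000) = CHF 91,000 ≥ CHF 63,000, so the exemption is fully phased out
  Base: CHF 866,000 − CHF 0 = CHF 866,000
  CHF 866,000 × 16% = CHF 138,560

CHF 138,560 > CHF 114,490, so the parallel minimum levy is the binding amount.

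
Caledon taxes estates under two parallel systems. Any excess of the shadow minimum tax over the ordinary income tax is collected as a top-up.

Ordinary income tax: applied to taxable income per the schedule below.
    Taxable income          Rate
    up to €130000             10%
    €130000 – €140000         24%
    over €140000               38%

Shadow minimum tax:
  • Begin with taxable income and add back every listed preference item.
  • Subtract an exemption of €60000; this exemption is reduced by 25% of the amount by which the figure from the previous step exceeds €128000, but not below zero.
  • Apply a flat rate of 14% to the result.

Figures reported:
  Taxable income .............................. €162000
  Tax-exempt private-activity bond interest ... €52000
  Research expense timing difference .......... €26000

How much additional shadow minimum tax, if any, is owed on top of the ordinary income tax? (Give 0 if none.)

Shadow minimum tax:
  Adjusted income: €162000 + €52000 + €26000 = €240000
  Exemption: €60000 − 25% × (€240000 − €128000) = €60000 − €28000 = €32000
  Base: €240000 − €32000 = €208000
  €208000 × 14% = €29120

Ordinary income tax:
  €130000 × 10% = €13000
  €10000 × 24% = €2400
  €22000 × 38% = €8360
  → €23760

Excess of shadow minimum tax over ordinary income tax: €29120 − €23760 = €5360.

€5360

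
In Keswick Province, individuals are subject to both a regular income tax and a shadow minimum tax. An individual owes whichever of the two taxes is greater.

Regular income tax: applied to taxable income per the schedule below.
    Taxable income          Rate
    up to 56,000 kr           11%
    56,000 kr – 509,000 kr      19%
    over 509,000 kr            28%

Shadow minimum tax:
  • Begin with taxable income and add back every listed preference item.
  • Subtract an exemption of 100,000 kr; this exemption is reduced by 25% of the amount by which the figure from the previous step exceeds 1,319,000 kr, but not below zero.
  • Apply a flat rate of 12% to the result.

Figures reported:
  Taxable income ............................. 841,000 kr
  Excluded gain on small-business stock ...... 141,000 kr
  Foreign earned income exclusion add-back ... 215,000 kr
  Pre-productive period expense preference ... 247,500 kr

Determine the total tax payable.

Shadow minimum tax:
  Adjusted income: 841,000 kr + 141,000 kr + 215,000 kr + 247,500 kr = 1,444,500 kr
  Exemption: 100,000 kr − 25% × (1,444,500 kr − 1,319,000 kr) = 100,000 kr − 31,375 kr = 68,625 kr
  Base: 1,444,500 kr − 68,625 kr = 1,375,875 kr
  1,375,875 kr × 12% = 165,105 kr

Regular income tax:
  56,000 kr × 11% = 6,160 kr
  453,000 kr × 19% = 86,070 kr
  332,000 kr × 28% = 92,960 kr
  → 185,190 kr

185,190 kr > 165,105 kr, so the regular income tax governs.

185,190 kr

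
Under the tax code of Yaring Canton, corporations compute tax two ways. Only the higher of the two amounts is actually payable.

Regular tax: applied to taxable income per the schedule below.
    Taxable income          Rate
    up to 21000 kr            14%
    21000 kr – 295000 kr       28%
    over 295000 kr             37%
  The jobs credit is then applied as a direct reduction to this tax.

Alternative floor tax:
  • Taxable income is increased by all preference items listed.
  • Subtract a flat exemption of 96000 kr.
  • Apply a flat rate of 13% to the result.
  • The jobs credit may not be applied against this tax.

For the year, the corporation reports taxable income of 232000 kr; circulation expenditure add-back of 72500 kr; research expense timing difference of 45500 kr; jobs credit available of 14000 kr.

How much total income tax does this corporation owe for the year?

48020 kr

Alternative floor tax:
  Adjusted income: 232000 kr + 72500 kr + 45500 kr = 350000 kr
  Less exemption 96000 kr → base 254000 kr
  254000 kr × 13% = 33020 kr

Regular tax:
  21000 kr × 14% = 2940 kr
  211000 kr × 28% = 59080 kr
  → 62020 kr
  Less jobs credit 14000 kr → 48020 kr

48020 kr > 33020 kr, so the regular tax governs.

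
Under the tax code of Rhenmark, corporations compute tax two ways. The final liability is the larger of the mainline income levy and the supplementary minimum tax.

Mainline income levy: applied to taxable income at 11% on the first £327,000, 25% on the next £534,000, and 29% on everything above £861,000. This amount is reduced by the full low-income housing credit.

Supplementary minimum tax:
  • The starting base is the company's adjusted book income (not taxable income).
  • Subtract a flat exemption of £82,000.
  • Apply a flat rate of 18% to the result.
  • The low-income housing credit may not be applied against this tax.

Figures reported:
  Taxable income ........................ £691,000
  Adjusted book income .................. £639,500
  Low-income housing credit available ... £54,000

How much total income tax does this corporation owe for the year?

£100,350

Mainline income levy:
  £327,000 × 11% = £35,970
  £364,000 × 25% = £91,000
  → £126,970
  Less low-income housing credit £54,000 → £72,970

Supplementary minimum tax:
  Base (adjusted book income): £639,500
  Less exemption £82,000 → base £557,500
  £557,500 × 18% = £100,350

£100,350 > £72,970, so the supplementary minimum tax is the binding amount.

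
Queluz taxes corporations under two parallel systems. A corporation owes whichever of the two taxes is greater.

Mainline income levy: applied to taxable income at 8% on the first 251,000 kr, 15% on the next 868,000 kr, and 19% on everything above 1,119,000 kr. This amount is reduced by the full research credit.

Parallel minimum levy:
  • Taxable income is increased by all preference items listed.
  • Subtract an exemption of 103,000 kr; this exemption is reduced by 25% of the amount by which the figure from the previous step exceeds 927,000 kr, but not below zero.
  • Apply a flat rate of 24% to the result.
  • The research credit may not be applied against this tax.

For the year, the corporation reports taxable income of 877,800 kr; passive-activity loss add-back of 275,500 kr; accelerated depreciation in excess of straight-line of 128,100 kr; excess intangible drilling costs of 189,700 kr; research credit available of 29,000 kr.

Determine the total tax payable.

353,064 kr

Mainline income levy:
  251,000 kr × 8% = 20,080 kr
  626,800 kr × 15% = 94,020 kr
  → 114,100 kr
  Less research credit 29,000 kr → 85,100 kr

Parallel minimum levy:
  Adjusted income: 877,800 kr + 275,500 kr + 128,100 kr + 189,700 kr = 1,471,100 kr
  Exemption: 25% × (1,471,100 kr − 927,000 kr) = 136,025 kr ≥ 103,000 kr, so the exemption is fully phased out
  Base: 1,471,100 kr − 0 kr = 1,471,100 kr
  1,471,100 kr × 24% = 353,064 kr

353,064 kr > 85,100 kr, so the parallel minimum levy is the binding amount.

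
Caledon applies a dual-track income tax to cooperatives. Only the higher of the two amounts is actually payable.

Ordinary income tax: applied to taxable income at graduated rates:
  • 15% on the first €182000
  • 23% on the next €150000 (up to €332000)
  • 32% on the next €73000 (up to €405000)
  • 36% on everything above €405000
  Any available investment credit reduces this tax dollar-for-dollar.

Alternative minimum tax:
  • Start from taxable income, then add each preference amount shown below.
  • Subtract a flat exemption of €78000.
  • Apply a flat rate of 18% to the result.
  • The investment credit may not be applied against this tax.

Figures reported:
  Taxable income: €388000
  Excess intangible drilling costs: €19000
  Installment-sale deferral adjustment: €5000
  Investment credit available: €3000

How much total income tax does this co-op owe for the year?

€76720

Ordinary income tax:
  €182000 × 15% = €27300
  €150000 × 23% = €34500
  €56000 × 32% = €17920
  → €79720
  Less investment credit €3000 → €76720

Alternative minimum tax:
  Adjusted income: €388000 + €19000 + €5000 = €412000
  Less exemption €78000 → base €334000
  €334000 × 18% = €60120

€76720 > €60120, so the ordinary income tax governs.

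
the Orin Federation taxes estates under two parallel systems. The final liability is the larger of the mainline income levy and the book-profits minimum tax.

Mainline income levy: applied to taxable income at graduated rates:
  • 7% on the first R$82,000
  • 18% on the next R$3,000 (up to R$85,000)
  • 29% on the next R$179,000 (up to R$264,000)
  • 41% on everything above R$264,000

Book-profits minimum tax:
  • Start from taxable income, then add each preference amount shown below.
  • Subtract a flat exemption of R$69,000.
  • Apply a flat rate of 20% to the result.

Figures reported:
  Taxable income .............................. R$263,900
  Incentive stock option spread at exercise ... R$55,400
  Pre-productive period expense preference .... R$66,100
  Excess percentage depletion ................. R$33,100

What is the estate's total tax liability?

Mainline income levy:
  R$82,000 × 7% = R$5,740
  R$3,000 × 18% = R$540
  R$178,900 × 29% = R$51,881
  → R$58,161

Book-profits minimum tax:
  Adjusted income: R$263,900 + R$55,400 + R$66,100 + R$33,100 = R$418,500
  Less exemption R$69,000 → base R$349,500
  R$349,500 × 20% = R$69,900

R$69,900 > R$58,161, so the book-profits minimum tax is the binding amount.

R$69,900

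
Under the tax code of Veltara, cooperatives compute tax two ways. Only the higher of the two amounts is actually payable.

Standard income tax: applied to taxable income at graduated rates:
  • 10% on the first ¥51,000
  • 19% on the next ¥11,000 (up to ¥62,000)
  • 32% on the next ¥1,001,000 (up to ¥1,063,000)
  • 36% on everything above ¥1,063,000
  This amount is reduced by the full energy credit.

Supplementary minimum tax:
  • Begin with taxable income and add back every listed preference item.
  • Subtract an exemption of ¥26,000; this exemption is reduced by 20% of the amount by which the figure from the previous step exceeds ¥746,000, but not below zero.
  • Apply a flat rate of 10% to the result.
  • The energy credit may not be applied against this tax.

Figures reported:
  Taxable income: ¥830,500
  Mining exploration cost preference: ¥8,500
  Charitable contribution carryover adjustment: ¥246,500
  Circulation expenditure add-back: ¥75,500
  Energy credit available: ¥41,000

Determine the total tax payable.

¥212,110

Standard income tax:
  ¥51,000 × 10% = ¥5,100
  ¥11,000 × 19% = ¥2,090
  ¥768,500 × 32% = ¥245,920
  → ¥253,110
  Less energy credit ¥41,000 → ¥212,110

Supplementary minimum tax:
  Adjusted income: ¥830,500 + ¥8,500 + ¥246,500 + ¥75,500 = ¥1,161,000
  Exemption: 20% × (¥1,161,000 − ¥746,000) = ¥83,000 ≥ ¥26,000, so the exemption is fully phased out
  Base: ¥1,161,000 − ¥0 = ¥1,161,000
  ¥1,161,000 × 10% = ¥116,100

¥212,110 > ¥116,100, so the standard income tax governs.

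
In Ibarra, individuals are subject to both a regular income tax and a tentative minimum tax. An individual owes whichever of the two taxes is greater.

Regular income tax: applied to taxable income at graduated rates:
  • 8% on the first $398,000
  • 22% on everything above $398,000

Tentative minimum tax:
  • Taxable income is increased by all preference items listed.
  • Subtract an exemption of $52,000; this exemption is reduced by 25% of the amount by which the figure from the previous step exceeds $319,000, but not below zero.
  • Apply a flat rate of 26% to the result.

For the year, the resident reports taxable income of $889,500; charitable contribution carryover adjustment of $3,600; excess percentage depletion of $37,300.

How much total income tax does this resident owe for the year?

$241,904

Tentative minimum tax:
  Adjusted income: $889,500 + $3,600 + $37,300 = $930,400
  Exemption: 25% × ($930,400 − $319,000) = $152,850 ≥ $52,000, so the exemption is fully phased out
  Base: $930,400 − $0 = $930,400
  $930,400 × 26% = $241,904

Regular income tax:
  $398,000 × 8% = $31,840
  $491,500 × 22% = $108,130
  → $139,970

$241,904 > $139,970, so the tentative minimum tax is the binding amount.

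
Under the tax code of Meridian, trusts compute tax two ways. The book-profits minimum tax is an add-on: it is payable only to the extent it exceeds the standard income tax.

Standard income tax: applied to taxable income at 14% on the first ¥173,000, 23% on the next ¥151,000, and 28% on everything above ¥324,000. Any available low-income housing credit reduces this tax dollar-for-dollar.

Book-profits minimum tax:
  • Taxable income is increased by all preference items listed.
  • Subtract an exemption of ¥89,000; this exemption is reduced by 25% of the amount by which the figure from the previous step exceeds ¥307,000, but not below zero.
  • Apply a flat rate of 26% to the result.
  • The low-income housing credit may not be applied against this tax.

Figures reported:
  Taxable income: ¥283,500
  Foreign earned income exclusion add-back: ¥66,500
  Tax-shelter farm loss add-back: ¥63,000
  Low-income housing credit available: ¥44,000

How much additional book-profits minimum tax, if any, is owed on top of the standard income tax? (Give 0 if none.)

¥85,495

Standard income tax:
  ¥173,000 × 14% = ¥24,220
  ¥110,500 × 23% = ¥25,415
  → ¥49,635
  Less low-income housing credit ¥44,000 → ¥5,635

Book-profits minimum tax:
  Adjusted income: ¥283,500 + ¥66,500 + ¥63,000 = ¥413,000
  Exemption: ¥89,000 − 25% × (¥413,000 − ¥307,000) = ¥89,000 − ¥26,500 = ¥62,500
  Base: ¥413,000 − ¥62,500 = ¥350,500
  ¥350,500 × 26% = ¥91,130

Excess of book-profits minimum tax over standard income tax: ¥91,130 − ¥5,635 = ¥85,495.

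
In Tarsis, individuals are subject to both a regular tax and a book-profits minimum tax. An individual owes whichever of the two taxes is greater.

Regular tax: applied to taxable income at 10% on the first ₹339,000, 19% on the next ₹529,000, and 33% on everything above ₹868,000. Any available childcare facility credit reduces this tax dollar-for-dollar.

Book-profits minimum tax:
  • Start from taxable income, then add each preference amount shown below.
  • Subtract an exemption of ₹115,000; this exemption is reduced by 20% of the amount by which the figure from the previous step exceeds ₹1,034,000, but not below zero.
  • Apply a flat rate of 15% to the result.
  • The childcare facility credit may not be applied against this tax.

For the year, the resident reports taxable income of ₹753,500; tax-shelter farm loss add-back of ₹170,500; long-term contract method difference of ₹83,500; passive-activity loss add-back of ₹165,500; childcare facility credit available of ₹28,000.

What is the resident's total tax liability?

₹162,870

Regular tax:
  ₹339,000 × 10% = ₹33,900
  ₹414,500 × 19% = ₹78,755
  → ₹112,655
  Less childcare facility credit ₹28,000 → ₹84,655

Book-profits minimum tax:
  Adjusted income: ₹753,500 + ₹170,500 + ₹83,500 + ₹165,500 = ₹1,173,000
  Exemption: ₹115,000 − 20% × (₹1,173,000 − ₹1,034,000) = ₹115,000 − ₹27,800 = ₹87,200
  Base: ₹1,173,000 − ₹87,200 = ₹1,085,800
  ₹1,085,800 × 15% = ₹162,870

₹162,870 > ₹84,655, so the book-profits minimum tax is the binding amount.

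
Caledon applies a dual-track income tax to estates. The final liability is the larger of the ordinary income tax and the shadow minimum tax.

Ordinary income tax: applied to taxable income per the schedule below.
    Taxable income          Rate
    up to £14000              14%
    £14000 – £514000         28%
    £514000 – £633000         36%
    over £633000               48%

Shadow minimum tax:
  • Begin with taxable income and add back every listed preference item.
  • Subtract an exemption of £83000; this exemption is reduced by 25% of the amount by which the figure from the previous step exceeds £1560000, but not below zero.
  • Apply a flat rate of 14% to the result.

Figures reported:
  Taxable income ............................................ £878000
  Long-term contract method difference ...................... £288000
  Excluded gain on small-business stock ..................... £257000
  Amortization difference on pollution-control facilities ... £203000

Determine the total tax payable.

Shadow minimum tax:
  Adjusted income: £878000 + £288000 + £257000 + £203000 = £1626000
  Exemption: £83000 − 25% × (£1626000 − £1560000) = £83000 − £16500 = £66500
  Base: £1626000 − £66500 = £1559500
  £1559500 × 14% = £218330

Ordinary income tax:
  £14000 × 14% = £1960
  £500000 × 28% = £140000
  £119000 × 36% = £42840
  £245000 × 48% = £117600
  → £302400

£302400 > £218330, so the ordinary income tax governs.

£302400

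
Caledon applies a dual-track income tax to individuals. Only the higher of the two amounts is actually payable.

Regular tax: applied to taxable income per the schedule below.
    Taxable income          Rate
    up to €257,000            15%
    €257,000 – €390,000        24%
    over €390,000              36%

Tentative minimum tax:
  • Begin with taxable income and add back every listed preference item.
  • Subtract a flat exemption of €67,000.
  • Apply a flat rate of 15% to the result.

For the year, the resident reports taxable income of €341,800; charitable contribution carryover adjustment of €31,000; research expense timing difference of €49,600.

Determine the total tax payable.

€58,902

Tentative minimum tax:
  Adjusted income: €341,800 + €31,000 + €49,600 = €422,400
  Less exemption €67,000 → base €355,400
  €355,400 × 15% = €53,310

Regular tax:
  €257,000 × 15% = €38,550
  €84,800 × 24% = €20,352
  → €58,902

€58,902 > €53,310, so the regular tax governs.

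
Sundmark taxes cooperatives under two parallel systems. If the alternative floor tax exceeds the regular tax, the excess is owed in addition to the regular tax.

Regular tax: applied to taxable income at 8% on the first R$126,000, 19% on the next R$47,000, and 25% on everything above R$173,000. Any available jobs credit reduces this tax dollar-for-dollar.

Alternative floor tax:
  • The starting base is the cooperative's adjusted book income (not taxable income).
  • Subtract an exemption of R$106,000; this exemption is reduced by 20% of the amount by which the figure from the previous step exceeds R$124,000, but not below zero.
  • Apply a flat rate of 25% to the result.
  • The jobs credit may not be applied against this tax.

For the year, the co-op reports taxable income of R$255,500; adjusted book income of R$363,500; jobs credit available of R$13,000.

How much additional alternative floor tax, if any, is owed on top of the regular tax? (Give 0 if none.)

R$49,715

Regular tax:
  R$126,000 × 8% = R$10,080
  R$47,000 × 19% = R$8,930
  R$82,500 × 25% = R$20,625
  → R$39,635
  Less jobs credit R$13,000 → R$26,635

Alternative floor tax:
  Base (adjusted book income): R$363,500
  Exemption: R$106,000 − 20% × (R$363,500 − R$124,000) = R$106,000 − R$47,900 = R$58,100
  Base: R$363,500 − R$58,100 = R$305,400
  R$305,400 × 25% = R$76,350

Excess of alternative floor tax over regular tax: R$76,350 − R$26,635 = R$49,715.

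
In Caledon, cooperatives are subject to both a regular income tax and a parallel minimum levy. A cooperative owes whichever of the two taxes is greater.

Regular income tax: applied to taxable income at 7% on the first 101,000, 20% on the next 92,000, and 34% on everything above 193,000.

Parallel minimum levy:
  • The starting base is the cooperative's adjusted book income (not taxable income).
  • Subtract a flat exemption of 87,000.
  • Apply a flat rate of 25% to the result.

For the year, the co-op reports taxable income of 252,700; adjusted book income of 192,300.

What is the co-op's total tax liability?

45,768

Regular income tax:
  101,000 × 7% = 7,070
  92,000 × 20% = 18,400
  59,700 × 34% = 20,298
  → 45,768

Parallel minimum levy:
  Base (adjusted book income): 192,300
  Less exemption 87,000 → base 105,300
  105,300 × 25% = 26,325

45,768 > 26,325, so the regular income tax governs.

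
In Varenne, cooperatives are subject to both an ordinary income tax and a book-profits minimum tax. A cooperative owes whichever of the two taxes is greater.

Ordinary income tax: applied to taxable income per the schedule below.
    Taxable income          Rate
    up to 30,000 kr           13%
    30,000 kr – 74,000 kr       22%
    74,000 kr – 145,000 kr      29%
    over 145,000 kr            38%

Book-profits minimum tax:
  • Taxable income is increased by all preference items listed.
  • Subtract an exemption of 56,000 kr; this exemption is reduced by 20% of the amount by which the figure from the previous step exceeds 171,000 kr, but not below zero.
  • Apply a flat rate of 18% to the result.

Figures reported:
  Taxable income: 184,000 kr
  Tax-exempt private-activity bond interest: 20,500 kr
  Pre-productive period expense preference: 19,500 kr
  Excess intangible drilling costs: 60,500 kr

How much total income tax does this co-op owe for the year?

Ordinary income tax:
  30,000 kr × 13% = 3,900 kr
  44,000 kr × 22% = 9,680 kr
  71,000 kr × 29% = 20,590 kr
  39,000 kr × 38% = 14,820 kr
  → 48,990 kr

Book-profits minimum tax:
  Adjusted income: 184,000 kr + 20,500 kr + 19,500 kr + 60,500 kr = 284,500 kr
  Exemption: 56,000 kr − 20% × (284,500 kr − 171,000 kr) = 56,000 kr − 22,700 kr = 33,300 kr
  Base: 284,500 kr − 33,300 kr = 251,200 kr
  251,200 kr × 18% = 45,216 kr

48,990 kr > 45,216 kr, so the ordinary income tax governs.

48,990 kr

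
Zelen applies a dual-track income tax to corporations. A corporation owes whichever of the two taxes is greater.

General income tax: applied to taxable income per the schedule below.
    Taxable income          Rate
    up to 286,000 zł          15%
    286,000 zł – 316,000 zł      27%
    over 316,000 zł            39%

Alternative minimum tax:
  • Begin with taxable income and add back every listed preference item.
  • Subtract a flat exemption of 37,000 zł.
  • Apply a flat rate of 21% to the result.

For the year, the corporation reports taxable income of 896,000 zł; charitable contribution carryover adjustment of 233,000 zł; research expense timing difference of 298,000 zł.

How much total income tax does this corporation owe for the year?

General income tax:
  286,000 zł × 15% = 42,900 zł
  30,000 zł × 27% = 8,100 zł
  580,000 zł × 39% = 226,200 zł
  → 277,200 zł

Alternative minimum tax:
  Adjusted income: 896,000 zł + 233,000 zł + 298,000 zł = 1,427,000 zł
  Less exemption 37,000 zł → base 1,390,000 zł
  1,390,000 zł × 21% = 291,900 zł

291,900 zł > 277,200 zł, so the alternative minimum tax is the binding amount.

291,900 zł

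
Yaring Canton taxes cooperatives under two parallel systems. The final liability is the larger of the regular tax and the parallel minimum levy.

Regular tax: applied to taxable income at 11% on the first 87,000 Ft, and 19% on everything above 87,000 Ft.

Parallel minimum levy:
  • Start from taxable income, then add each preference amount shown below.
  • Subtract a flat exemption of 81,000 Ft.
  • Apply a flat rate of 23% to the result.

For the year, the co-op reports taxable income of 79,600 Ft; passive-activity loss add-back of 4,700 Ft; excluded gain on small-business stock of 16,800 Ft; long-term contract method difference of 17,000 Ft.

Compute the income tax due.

Regular tax:
  79,600 Ft × 11% = 8,756 Ft

Parallel minimum levy:
  Adjusted income: 79,600 Ft + 4,700 Ft + 16,800 Ft + 17,000 Ft = 118,100 Ft
  Less exemption 81,000 Ft → base 37,100 Ft
  37,100 Ft × 23% = 8,533 Ft

8,756 Ft > 8,533 Ft, so the regular tax governs.

8,756 Ft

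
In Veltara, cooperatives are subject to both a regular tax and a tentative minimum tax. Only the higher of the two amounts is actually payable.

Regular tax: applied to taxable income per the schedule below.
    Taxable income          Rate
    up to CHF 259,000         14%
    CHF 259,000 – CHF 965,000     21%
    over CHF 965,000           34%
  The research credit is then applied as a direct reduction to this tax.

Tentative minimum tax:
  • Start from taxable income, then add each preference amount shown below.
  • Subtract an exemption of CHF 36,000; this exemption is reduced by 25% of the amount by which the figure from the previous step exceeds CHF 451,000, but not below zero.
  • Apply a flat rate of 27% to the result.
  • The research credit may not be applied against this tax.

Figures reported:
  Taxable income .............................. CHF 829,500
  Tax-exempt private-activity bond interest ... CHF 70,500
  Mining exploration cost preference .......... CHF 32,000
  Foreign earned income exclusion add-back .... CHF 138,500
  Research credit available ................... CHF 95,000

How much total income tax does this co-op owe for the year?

Tentative minimum tax:
  Adjusted income: CHF 829,500 + CHF 70,500 + CHF 32,000 + CHF 138,500 = CHF 1,070,500
  Exemption: 25% × (CHF 1,070,500 − CHF 451,000) = CHF 154,875 ≥ CHF 36,000, so the exemption is fully phased out
  Base: CHF 1,070,500 − CHF 0 = CHF 1,070,500
  CHF 1,070,500 × 27% = CHF 289,035

Regular tax:
  CHF 259,000 × 14% = CHF 36,260
  CHF 570,500 × 21% = CHF 119,805
  → CHF 156,065
  Less research credit CHF 95,000 → CHF 61,065

CHF 289,035 > CHF 61,065, so the tentative minimum tax is the binding amount.

CHF 289,035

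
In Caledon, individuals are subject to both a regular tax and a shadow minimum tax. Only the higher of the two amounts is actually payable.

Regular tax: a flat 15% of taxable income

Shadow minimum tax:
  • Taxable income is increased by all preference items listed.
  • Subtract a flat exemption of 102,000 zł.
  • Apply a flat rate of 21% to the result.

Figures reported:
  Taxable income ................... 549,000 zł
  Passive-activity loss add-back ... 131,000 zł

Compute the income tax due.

Shadow minimum tax:
  Adjusted income: 549,000 zł + 131,000 zł = 680,000 zł
  Less exemption 102,000 zł → base 578,000 zł
  578,000 zł × 21% = 121,380 zł

Regular tax:
  549,000 zł × 15% = 82,350 zł

121,380 zł > 82,350 zł, so the shadow minimum tax is the binding amount.

121,380 zł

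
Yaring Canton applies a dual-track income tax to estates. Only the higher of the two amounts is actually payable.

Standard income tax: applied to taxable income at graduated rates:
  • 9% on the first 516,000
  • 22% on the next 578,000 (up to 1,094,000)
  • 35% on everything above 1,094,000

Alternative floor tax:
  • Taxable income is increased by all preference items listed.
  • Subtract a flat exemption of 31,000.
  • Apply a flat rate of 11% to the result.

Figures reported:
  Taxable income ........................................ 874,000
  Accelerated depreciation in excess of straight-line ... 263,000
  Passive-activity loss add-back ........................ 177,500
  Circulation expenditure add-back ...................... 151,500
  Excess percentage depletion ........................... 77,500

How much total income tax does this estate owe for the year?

166,375

Standard income tax:
  516,000 × 9% = 46,440
  358,000 × 22% = 78,760
  → 125,200

Alternative floor tax:
  Adjusted income: 874,000 + 263,000 + 177,500 + 151,500 + 77,500 = 1,543,500
  Less exemption 31,000 → base 1,512,500
  1,512,500 × 11% = 166,375

166,375 > 125,200, so the alternative floor tax is the binding amount.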